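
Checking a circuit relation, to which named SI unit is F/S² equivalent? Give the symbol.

F = kg⁻¹·m⁻²·s⁴·A².
S = kg⁻¹·m⁻²·s³·A².
So S⁻² = kg²·m⁴·s⁻⁶·A⁻⁴.
Combining: F·S⁻² = (kg⁻¹·m⁻²·s⁴·A²) · (kg²·m⁴·s⁻⁶·A⁻⁴) = kg·m²·s⁻²·A⁻².
kg·m²·s⁻²·A⁻² is the base-SI form of the henry.

H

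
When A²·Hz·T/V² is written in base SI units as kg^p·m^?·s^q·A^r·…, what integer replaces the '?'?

V = kg·m²·s⁻³·A⁻¹.
So V⁻² = kg⁻²·m⁻⁴·s⁶·A².
Hz = s⁻¹.
T = kg·s⁻²·A⁻¹.
Combining: V⁻²·A²·Hz·T = (kg⁻²·m⁻⁴·s⁶·A²) · A² · s⁻¹ · (kg·s⁻²·A⁻¹) = kg⁻¹·m⁻⁴·s³·A³.
The exponent of m is -4.

-4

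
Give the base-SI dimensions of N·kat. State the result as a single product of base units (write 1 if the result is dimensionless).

kg·m·s⁻³·mol

N = kg·m/s² = kg·m·s⁻² (force = mass × acceleration).
kat = mol/s = s⁻¹·mol (catalytic activity).
Combining: N·kat = (kg·m·s⁻²) · (s⁻¹·mol) = kg·m·s⁻³·mol.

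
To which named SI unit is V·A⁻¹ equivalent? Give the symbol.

Ω

V = W/A (potential = power per current),
    = kg·m²·s⁻³·A⁻¹.
Combining: V·A⁻¹ = (kg·m²·s⁻³·A⁻¹) · A⁻¹ = kg·m²·s⁻³·A⁻².
kg·m²·s⁻³·A⁻² is the base-SI form of the ohm.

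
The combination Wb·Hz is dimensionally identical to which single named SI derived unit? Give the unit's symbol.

V

Wb = kg·m²·s⁻²·A⁻¹.
Hz = s⁻¹.
Combining: Wb·Hz = (kg·m²·s⁻²·A⁻¹) · s⁻¹ = kg·m²·s⁻³·A⁻¹.
kg·m²·s⁻³·A⁻¹ is the base-SI form of the volt.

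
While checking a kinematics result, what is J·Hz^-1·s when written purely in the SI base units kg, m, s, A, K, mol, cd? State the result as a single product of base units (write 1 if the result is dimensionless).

kg·m²

J = N·m (work = force × distance),
    = kg·m²·s⁻².
Hz = 1/s = s⁻¹ (frequency is cycles per second).
So Hz⁻¹ = s.
Combining: J·Hz⁻¹·s = (kg·m²·s⁻²) · s · s = kg·m².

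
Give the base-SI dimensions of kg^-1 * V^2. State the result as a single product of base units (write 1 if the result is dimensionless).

kg·m⁴·s⁻⁶·A⁻²

V = W/A (potential = power per current),
    = kg·m²·s⁻³·A⁻¹.
So V² = kg²·m⁴·s⁻⁶·A⁻².
Combining: kg⁻¹·V² = kg⁻¹ · (kg²·m⁴·s⁻⁶·A⁻²) = kg·m⁴·s⁻⁶·A⁻².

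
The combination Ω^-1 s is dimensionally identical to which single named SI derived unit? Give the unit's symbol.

Ω = V/A (resistance = voltage per current),
    = kg·m²·s⁻³·A⁻².
So Ω⁻¹ = kg⁻¹·m⁻²·s³·A².
Combining: Ω⁻¹·s = (kg⁻¹·m⁻²·s³·A²) · s = kg⁻¹·m⁻²·s⁴·A².
kg⁻¹·m⁻²·s⁴·A² is the base-SI form of the farad.

F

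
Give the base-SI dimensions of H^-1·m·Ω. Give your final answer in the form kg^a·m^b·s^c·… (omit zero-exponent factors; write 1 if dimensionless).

m·s⁻¹

H = Wb/A (inductance = flux per current),
    = kg·m²·s⁻²·A⁻².
So H⁻¹ = kg⁻¹·m⁻²·s²·A².
Ω = V/A (resistance = voltage per current),
    = kg·m²·s⁻³·A⁻².
Combining: H⁻¹·m·Ω = (kg⁻¹·m⁻²·s²·A²) · m · (kg·m²·s⁻³·A⁻²) = m·s⁻¹.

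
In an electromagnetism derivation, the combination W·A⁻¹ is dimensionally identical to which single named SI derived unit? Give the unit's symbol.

W = kg·m²·s⁻³.
Combining: W·A⁻¹ = (kg·m²·s⁻³) · A⁻¹ = kg·m²·s⁻³·A⁻¹.
kg·m²·s⁻³·A⁻¹ is the base-SI form of the volt.

V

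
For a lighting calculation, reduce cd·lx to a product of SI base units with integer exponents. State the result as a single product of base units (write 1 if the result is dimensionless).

m⁻²·cd²

lx = lm/m² (illuminance = luminous flux per area),
    = m⁻²·cd.
Combining: cd·lx = cd · (m⁻²·cd) = m⁻²·cd².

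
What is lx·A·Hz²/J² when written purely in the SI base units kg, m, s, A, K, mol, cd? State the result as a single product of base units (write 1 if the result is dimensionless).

kg⁻²·m⁻⁶·s²·A·cd

lx = lm/m² (illuminance = luminous flux per area),
    = m⁻²·cd.
J = N·m (work = force × distance),
    = kg·m²·s⁻².
So J⁻² = kg⁻²·m⁻⁴·s⁴.
Hz = 1/s = s⁻¹ (frequency is cycles per second).
So Hz² = s⁻².
Combining: lx·A·J⁻²·Hz² = (m⁻²·cd) · A · (kg⁻²·m⁻⁴·s⁴) · s⁻² = kg⁻²·m⁻⁶·s²·A·cd.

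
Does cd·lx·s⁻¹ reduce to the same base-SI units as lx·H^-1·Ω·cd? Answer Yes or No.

Left side:
  lx = m⁻²·cd.
  Combining: cd·lx·s⁻¹ = cd · (m⁻²·cd) · s⁻¹ = m⁻²·s⁻¹·cd².
Right side:
  lx = m⁻²·cd.
  H = kg·m²·s⁻²·A⁻².
  So H⁻¹ = kg⁻¹·m⁻²·s²·A².
  Ω = kg·m²·s⁻³·A⁻².
  Combining: lx·H⁻¹·Ω·cd = (m⁻²·cd) · (kg⁻¹·m⁻²·s²·A²) · (kg·m²·s⁻³·A⁻²) · cd = m⁻²·s⁻¹·cd².
Both reduce to m⁻²·s⁻¹·cd².

Yes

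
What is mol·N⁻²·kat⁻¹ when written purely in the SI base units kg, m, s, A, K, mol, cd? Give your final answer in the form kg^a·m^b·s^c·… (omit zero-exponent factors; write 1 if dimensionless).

N = kg·m/s² = kg·m·s⁻² (force = mass × acceleration).
So N⁻² = kg⁻²·m⁻²·s⁴.
kat = mol/s = s⁻¹·mol (catalytic activity).
So kat⁻¹ = s·mol⁻¹.
Combining: mol·N⁻²·kat⁻¹ = mol · (kg⁻²·m⁻²·s⁴) · (s·mol⁻¹) = kg⁻²·m⁻²·s⁵.

kg⁻²·m⁻²·s⁵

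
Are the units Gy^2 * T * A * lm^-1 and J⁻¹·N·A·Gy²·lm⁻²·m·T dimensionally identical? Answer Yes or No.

Left side:
  Gy = m²·s⁻².
  So Gy² = m⁴·s⁻⁴.
  T = kg·s⁻²·A⁻¹.
  lm = cd.
  So lm⁻¹ = cd⁻¹.
  Combining: Gy²·T·A·lm⁻¹ = (m⁴·s⁻⁴) · (kg·s⁻²·A⁻¹) · A · cd⁻¹ = kg·m⁴·s⁻⁶·cd⁻¹.
Right side:
  J = N·m (work = force × distance),
      = kg·m²·s⁻².
  So J⁻¹ = kg⁻¹·m⁻²·s².
  N = kg·m/s² = kg·m·s⁻² (force = mass × acceleration).
  Gy = J/kg (absorbed dose = energy per mass),
      = m²·s⁻².
  So Gy² = m⁴·s⁻⁴.
  lm = cd·sr = cd (luminous flux; sr is dimensionless).
  So lm⁻² = cd⁻².
  T = Wb/m² (flux density = flux per area),
      = kg·s⁻²·A⁻¹.
  Combining: J⁻¹·N·A·Gy²·lm⁻²·m·T = (kg⁻¹·m⁻²·s²) · (kg·m·s⁻²) · A · (m⁴·s⁻⁴) · cd⁻² · m · (kg·s⁻²·A⁻¹) = kg·m⁴·s⁻⁶·cd⁻².
Left is kg·m⁴·s⁻⁶·cd⁻¹; right is kg·m⁴·s⁻⁶·cd⁻² — different.

No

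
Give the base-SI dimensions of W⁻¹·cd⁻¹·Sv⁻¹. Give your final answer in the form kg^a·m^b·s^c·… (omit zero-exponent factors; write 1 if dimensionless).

W = kg·m²·s⁻³.
So W⁻¹ = kg⁻¹·m⁻²·s³.
Sv = m²·s⁻².
So Sv⁻¹ = m⁻²·s².
Combining: W⁻¹·cd⁻¹·Sv⁻¹ = (kg⁻¹·m⁻²·s³) · cd⁻¹ · (m⁻²·s²) = kg⁻¹·m⁻⁴·s⁵·cd⁻¹.

kg⁻¹·m⁻⁴·s⁵·cd⁻¹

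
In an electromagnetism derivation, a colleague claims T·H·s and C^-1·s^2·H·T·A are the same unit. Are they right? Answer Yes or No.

Yes

Left side:
  T = kg·s⁻²·A⁻¹.
  H = kg·m²·s⁻²·A⁻².
  Combining: T·H·s = (kg·s⁻²·A⁻¹) · (kg·m²·s⁻²·A⁻²) · s = kg²·m²·s⁻³·A⁻³.
Right side:
  C = s·A.
  So C⁻¹ = s⁻¹·A⁻¹.
  H = kg·m²·s⁻²·A⁻².
  T = kg·s⁻²·A⁻¹.
  Combining: C⁻¹·s²·H·T·A = (s⁻¹·A⁻¹) · s² · (kg·m²·s⁻²·A⁻²) · (kg·s⁻²·A⁻¹) · A = kg²·m²·s⁻³·A⁻³.
Both reduce to kg²·m²·s⁻³·A⁻³.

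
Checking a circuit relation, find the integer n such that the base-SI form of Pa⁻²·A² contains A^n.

2

Pa = N/m² (pressure = force per area),
    = kg·m⁻¹·s⁻².
So Pa⁻² = kg⁻²·m²·s⁴.
Combining: Pa⁻²·A² = (kg⁻²·m²·s⁴) · A² = kg⁻²·m²·s⁴·A².
The exponent of A is 2.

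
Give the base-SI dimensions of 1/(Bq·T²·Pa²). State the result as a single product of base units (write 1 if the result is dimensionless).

Bq = s⁻¹.
So Bq⁻¹ = s.
T = kg·s⁻²·A⁻¹.
So T⁻² = kg⁻²·s⁴·A².
Pa = kg·m⁻¹·s⁻².
So Pa⁻² = kg⁻²·m²·s⁴.
Combining: Bq⁻¹·T⁻²·Pa⁻² = s · (kg⁻²·s⁴·A²) · (kg⁻²·m²·s⁴) = kg⁻⁴·m²·s⁹·A².

kg⁻⁴·m²·s⁹·A²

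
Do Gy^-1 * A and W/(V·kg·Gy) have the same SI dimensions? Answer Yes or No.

Left side:
  Gy = m²·s⁻².
  So Gy⁻¹ = m⁻²·s².
  Combining: Gy⁻¹·A = (m⁻²·s²) · A = m⁻²·s²·A.
Right side:
  V = W/A (potential = power per current),
      = kg·m²·s⁻³·A⁻¹.
  So V⁻¹ = kg⁻¹·m⁻²·s³·A.
  W = J/s (power = energy per time),
      = kg·m²·s⁻³.
  Gy = J/kg (absorbed dose = energy per mass),
      = m²·s⁻².
  So Gy⁻¹ = m⁻²·s².
  Combining: V⁻¹·W·kg⁻¹·Gy⁻¹ = (kg⁻¹·m⁻²·s³·A) · (kg·m²·s⁻³) · kg⁻¹ · (m⁻²·s²) = kg⁻¹·m⁻²·s²·A.
Left is m⁻²·s²·A; right is kg⁻¹·m⁻²·s²·A — different.

No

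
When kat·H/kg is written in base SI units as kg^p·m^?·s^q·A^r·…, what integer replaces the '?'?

kat = mol/s = s⁻¹·mol (catalytic activity).
H = Wb/A (inductance = flux per current),
    = kg·m²·s⁻²·A⁻².
Combining: kat·H·kg⁻¹ = (s⁻¹·mol) · (kg·m²·s⁻²·A⁻²) · kg⁻¹ = m²·s⁻³·A⁻²·mol.
The exponent of m is 2.

2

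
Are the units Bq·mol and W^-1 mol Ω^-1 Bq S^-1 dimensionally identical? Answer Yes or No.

No

Left side:
  Bq = s⁻¹.
  Combining: Bq·mol = s⁻¹ · mol = s⁻¹·mol.
Right side:
  W = J/s (power = energy per time),
      = kg·m²·s⁻³.
  So W⁻¹ = kg⁻¹·m⁻²·s³.
  Ω = V/A (resistance = voltage per current),
      = kg·m²·s⁻³·A⁻².
  So Ω⁻¹ = kg⁻¹·m⁻²·s³·A².
  Bq = 1/s = s⁻¹ (activity is decays per second).
  S = 1/Ω (conductance is reciprocal resistance),
      = kg⁻¹·m⁻²·s³·A².
  So S⁻¹ = kg·m²·s⁻³·A⁻².
  Combining: W⁻¹·mol·Ω⁻¹·Bq·S⁻¹ = (kg⁻¹·m⁻²·s³) · mol · (kg⁻¹·m⁻²·s³·A²) · s⁻¹ · (kg·m²·s⁻³·A⁻²) = kg⁻¹·m⁻²·s²·mol.
Left is s⁻¹·mol; right is kg⁻¹·m⁻²·s²·mol — different.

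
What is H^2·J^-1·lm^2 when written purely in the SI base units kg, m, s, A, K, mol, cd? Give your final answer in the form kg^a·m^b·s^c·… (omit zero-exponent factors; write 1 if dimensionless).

H = Wb/A (inductance = flux per current),
    = kg·m²·s⁻²·A⁻².
So H² = kg²·m⁴·s⁻⁴·A⁻⁴.
J = N·m (work = force × distance),
    = kg·m²·s⁻².
So J⁻¹ = kg⁻¹·m⁻²·s².
lm = cd·sr = cd (luminous flux; sr is dimensionless).
So lm² = cd².
Combining: H²·J⁻¹·lm² = (kg²·m⁴·s⁻⁴·A⁻⁴) · (kg⁻¹·m⁻²·s²) · cd² = kg·m²·s⁻²·A⁻⁴·cd².

kg·m²·s⁻²·A⁻⁴·cd²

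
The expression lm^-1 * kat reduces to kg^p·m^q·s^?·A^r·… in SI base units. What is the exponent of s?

-1

lm = cd.
So lm⁻¹ = cd⁻¹.
kat = s⁻¹·mol.
Combining: lm⁻¹·kat = cd⁻¹ · (s⁻¹·mol) = s⁻¹·mol·cd⁻¹.
The exponent of s is -1.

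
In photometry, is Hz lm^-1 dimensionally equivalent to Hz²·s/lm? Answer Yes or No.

Yes

Left side:
  Hz = s⁻¹.
  lm = cd.
  So lm⁻¹ = cd⁻¹.
  Combining: Hz·lm⁻¹ = s⁻¹ · cd⁻¹ = s⁻¹·cd⁻¹.
Right side:
  Hz = 1/s = s⁻¹ (frequency is cycles per second).
  So Hz² = s⁻².
  lm = cd·sr = cd (luminous flux; sr is dimensionless).
  So lm⁻¹ = cd⁻¹.
  Combining: Hz²·s·lm⁻¹ = s⁻² · s · cd⁻¹ = s⁻¹·cd⁻¹.
Both reduce to s⁻¹·cd⁻¹.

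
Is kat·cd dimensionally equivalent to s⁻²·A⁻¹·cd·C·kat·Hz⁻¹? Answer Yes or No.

Yes

Left side:
  kat = s⁻¹·mol.
  Combining: kat·cd = (s⁻¹·mol) · cd = s⁻¹·mol·cd.
Right side:
  C = A·s = s·A (charge = current × time).
  kat = mol/s = s⁻¹·mol (catalytic activity).
  Hz = 1/s = s⁻¹ (frequency is cycles per second).
  So Hz⁻¹ = s.
  Combining: s⁻²·A⁻¹·cd·C·kat·Hz⁻¹ = s⁻² · A⁻¹ · cd · (s·A) · (s⁻¹·mol) · s = s⁻¹·mol·cd.
Both reduce to s⁻¹·mol·cd.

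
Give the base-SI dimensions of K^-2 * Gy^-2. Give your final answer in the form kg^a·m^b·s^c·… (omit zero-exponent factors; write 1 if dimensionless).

m⁻⁴·s⁴·K⁻²

Gy = m²·s⁻².
So Gy⁻² = m⁻⁴·s⁴.
Combining: K⁻²·Gy⁻² = K⁻² · (m⁻⁴·s⁴) = m⁻⁴·s⁴·K⁻².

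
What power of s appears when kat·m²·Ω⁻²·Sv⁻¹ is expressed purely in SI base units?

7

kat = mol/s = s⁻¹·mol (catalytic activity).
Ω = V/A (resistance = voltage per current),
    = kg·m²·s⁻³·A⁻².
So Ω⁻² = kg⁻²·m⁻⁴·s⁶·A⁴.
Sv = J/kg (equivalent dose = energy per mass),
    = m²·s⁻².
So Sv⁻¹ = m⁻²·s².
Combining: kat·m²·Ω⁻²·Sv⁻¹ = (s⁻¹·mol) · m² · (kg⁻²·m⁻⁴·s⁶·A⁴) · (m⁻²·s²) = kg⁻²·m⁻⁴·s⁷·A⁴·mol.
The exponent of s is 7.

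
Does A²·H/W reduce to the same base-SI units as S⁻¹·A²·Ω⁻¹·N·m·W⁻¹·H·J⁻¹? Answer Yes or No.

Yes

Left side:
  W = J/s (power = energy per time),
      = kg·m²·s⁻³.
  So W⁻¹ = kg⁻¹·m⁻²·s³.
  H = Wb/A (inductance = flux per current),
      = kg·m²·s⁻²·A⁻².
  Combining: A²·W⁻¹·H = A² · (kg⁻¹·m⁻²·s³) · (kg·m²·s⁻²·A⁻²) = s.
Right side:
  S = 1/Ω (conductance is reciprocal resistance),
      = kg⁻¹·m⁻²·s³·A².
  So S⁻¹ = kg·m²·s⁻³·A⁻².
  Ω = V/A (resistance = voltage per current),
      = kg·m²·s⁻³·A⁻².
  So Ω⁻¹ = kg⁻¹·m⁻²·s³·A².
  N = kg·m/s² = kg·m·s⁻² (force = mass × acceleration).
  W = J/s (power = energy per time),
      = kg·m²·s⁻³.
  So W⁻¹ = kg⁻¹·m⁻²·s³.
  H = Wb/A (inductance = flux per current),
      = kg·m²·s⁻²·A⁻².
  J = N·m (work = force × distance),
      = kg·m²·s⁻².
  So J⁻¹ = kg⁻¹·m⁻²·s².
  Combining: S⁻¹·A²·Ω⁻¹·N·m·W⁻¹·H·J⁻¹ = (kg·m²·s⁻³·A⁻²) · A² · (kg⁻¹·m⁻²·s³·A²) · (kg·m·s⁻²) · m · (kg⁻¹·m⁻²·s³) · (kg·m²·s⁻²·A⁻²) · (kg⁻¹·m⁻²·s²) = s.
Both reduce to s.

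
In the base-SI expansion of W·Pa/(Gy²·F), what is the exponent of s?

Gy = m²·s⁻².
So Gy⁻² = m⁻⁴·s⁴.
W = kg·m²·s⁻³.
Pa = kg·m⁻¹·s⁻².
F = kg⁻¹·m⁻²·s⁴·A².
So F⁻¹ = kg·m²·s⁻⁴·A⁻².
Combining: Gy⁻²·W·Pa·F⁻¹ = (m⁻⁴·s⁴) · (kg·m²·s⁻³) · (kg·m⁻¹·s⁻²) · (kg·m²·s⁻⁴·A⁻²) = kg³·m⁻¹·s⁻⁵·A⁻².
The exponent of s is -5.

-5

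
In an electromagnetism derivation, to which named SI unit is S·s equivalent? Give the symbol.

S = kg⁻¹·m⁻²·s³·A².
Combining: S·s = (kg⁻¹·m⁻²·s³·A²) · s = kg⁻¹·m⁻²·s⁴·A².
kg⁻¹·m⁻²·s⁴·A² is the base-SI form of the farad.

F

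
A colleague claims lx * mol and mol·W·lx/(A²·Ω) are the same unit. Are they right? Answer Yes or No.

Left side:
  lx = m⁻²·cd.
  Combining: lx·mol = (m⁻²·cd) · mol = m⁻²·mol·cd.
Right side:
  W = J/s (power = energy per time),
      = kg·m²·s⁻³.
  Ω = V/A (resistance = voltage per current),
      = kg·m²·s⁻³·A⁻².
  So Ω⁻¹ = kg⁻¹·m⁻²·s³·A².
  lx = lm/m² (illuminance = luminous flux per area),
      = m⁻²·cd.
  Combining: mol·A⁻²·W·Ω⁻¹·lx = mol · A⁻² · (kg·m²·s⁻³) · (kg⁻¹·m⁻²·s³·A²) · (m⁻²·cd) = m⁻²·mol·cd.
Both reduce to m⁻²·mol·cd.

Yes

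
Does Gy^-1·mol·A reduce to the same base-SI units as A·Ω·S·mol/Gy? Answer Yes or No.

Yes

Left side:
  Gy = J/kg (absorbed dose = energy per mass),
      = m²·s⁻².
  So Gy⁻¹ = m⁻²·s².
  Combining: Gy⁻¹·mol·A = (m⁻²·s²) · mol · A = m⁻²·s²·A·mol.
Right side:
  Ω = V/A (resistance = voltage per current),
      = kg·m²·s⁻³·A⁻².
  Gy = J/kg (absorbed dose = energy per mass),
      = m²·s⁻².
  So Gy⁻¹ = m⁻²·s².
  S = 1/Ω (conductance is reciprocal resistance),
      = kg⁻¹·m⁻²·s³·A².
  Combining: A·Ω·Gy⁻¹·S·mol = A · (kg·m²·s⁻³·A⁻²) · (m⁻²·s²) · (kg⁻¹·m⁻²·s³·A²) · mol = m⁻²·s²·A·mol.
Both reduce to m⁻²·s²·A·mol.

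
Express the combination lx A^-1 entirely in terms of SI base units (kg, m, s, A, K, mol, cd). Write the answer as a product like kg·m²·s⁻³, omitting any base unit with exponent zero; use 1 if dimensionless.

m⁻²·A⁻¹·cd

lx = lm/m² (illuminance = luminous flux per area),
    = m⁻²·cd.
Combining: lx·A⁻¹ = (m⁻²·cd) · A⁻¹ = m⁻²·A⁻¹·cd.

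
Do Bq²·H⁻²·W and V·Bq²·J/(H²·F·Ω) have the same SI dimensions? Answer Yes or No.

No

Left side:
  Bq = 1/s = s⁻¹ (activity is decays per second).
  So Bq² = s⁻².
  H = Wb/A (inductance = flux per current),
      = kg·m²·s⁻²·A⁻².
  So H⁻² = kg⁻²·m⁻⁴·s⁴·A⁴.
  W = J/s (power = energy per time),
      = kg·m²·s⁻³.
  Combining: Bq²·H⁻²·W = s⁻² · (kg⁻²·m⁻⁴·s⁴·A⁴) · (kg·m²·s⁻³) = kg⁻¹·m⁻²·s⁻¹·A⁴.
Right side:
  H = Wb/A (inductance = flux per current),
      = kg·m²·s⁻²·A⁻².
  So H⁻² = kg⁻²·m⁻⁴·s⁴·A⁴.
  V = W/A (potential = power per current),
      = kg·m²·s⁻³·A⁻¹.
  Bq = 1/s = s⁻¹ (activity is decays per second).
  So Bq² = s⁻².
  F = C/V (capacitance = charge per voltage),
      = A·s/(kg·m²·s⁻³·A⁻¹) (substituting C and V),
      = kg⁻¹·m⁻²·s⁴·A².
  So F⁻¹ = kg·m²·s⁻⁴·A⁻².
  Ω = V/A (resistance = voltage per current),
      = kg·m²·s⁻³·A⁻².
  So Ω⁻¹ = kg⁻¹·m⁻²·s³·A².
  J = N·m (work = force × distance),
      = kg·m²·s⁻².
  Combining: H⁻²·V·Bq²·F⁻¹·Ω⁻¹·J = (kg⁻²·m⁻⁴·s⁴·A⁴) · (kg·m²·s⁻³·A⁻¹) · s⁻² · (kg·m²·s⁻⁴·A⁻²) · (kg⁻¹·m⁻²·s³·A²) · (kg·m²·s⁻²) = s⁻⁴·A³.
Left is kg⁻¹·m⁻²·s⁻¹·A⁴; right is s⁻⁴·A³ — different.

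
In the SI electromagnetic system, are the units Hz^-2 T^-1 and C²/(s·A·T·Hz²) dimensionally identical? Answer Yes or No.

No

Left side:
  Hz = s⁻¹.
  So Hz⁻² = s².
  T = kg·s⁻²·A⁻¹.
  So T⁻¹ = kg⁻¹·s²·A.
  Combining: Hz⁻²·T⁻¹ = s² · (kg⁻¹·s²·A) = kg⁻¹·s⁴·A.
Right side:
  T = Wb/m² (flux density = flux per area),
      = kg·s⁻²·A⁻¹.
  So T⁻¹ = kg⁻¹·s²·A.
  C = A·s = s·A (charge = current × time).
  So C² = s²·A².
  Hz = 1/s = s⁻¹ (frequency is cycles per second).
  So Hz⁻² = s².
  Combining: s⁻¹·A⁻¹·T⁻¹·C²·Hz⁻² = s⁻¹ · A⁻¹ · (kg⁻¹·s²·A) · (s²·A²) · s² = kg⁻¹·s⁵·A².
Left is kg⁻¹·s⁴·A; right is kg⁻¹·s⁵·A² — different.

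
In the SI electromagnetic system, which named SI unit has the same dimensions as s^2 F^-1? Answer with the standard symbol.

F = kg⁻¹·m⁻²·s⁴·A².
So F⁻¹ = kg·m²·s⁻⁴·A⁻².
Combining: s²·F⁻¹ = s² · (kg·m²·s⁻⁴·A⁻²) = kg·m²·s⁻²·A⁻².
kg·m²·s⁻²·A⁻² is the base-SI form of the henry.

H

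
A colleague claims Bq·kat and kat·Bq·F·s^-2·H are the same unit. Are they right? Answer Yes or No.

Left side:
  Bq = 1/s = s⁻¹ (activity is decays per second).
  kat = mol/s = s⁻¹·mol (catalytic activity).
  Combining: Bq·kat = s⁻¹ · (s⁻¹·mol) = s⁻²·mol.
Right side:
  kat = mol/s = s⁻¹·mol (catalytic activity).
  Bq = 1/s = s⁻¹ (activity is decays per second).
  F = C/V (capacitance = charge per voltage),
      = A·s/(kg·m²·s⁻³·A⁻¹) (substituting C and V),
      = kg⁻¹·m⁻²·s⁴·A².
  H = Wb/A (inductance = flux per current),
      = kg·m²·s⁻²·A⁻².
  Combining: kat·Bq·F·s⁻²·H = (s⁻¹·mol) · s⁻¹ · (kg⁻¹·m⁻²·s⁴·A²) · s⁻² · (kg·m²·s⁻²·A⁻²) = s⁻²·mol.
Both reduce to s⁻²·mol.

Yes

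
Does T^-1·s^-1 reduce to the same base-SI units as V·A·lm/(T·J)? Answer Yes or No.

Left side:
  T = Wb/m² (flux density = flux per area),
      = kg·s⁻²·A⁻¹.
  So T⁻¹ = kg⁻¹·s²·A.
  Combining: T⁻¹·s⁻¹ = (kg⁻¹·s²·A) · s⁻¹ = kg⁻¹·s·A.
Right side:
  V = W/A (potential = power per current),
      = kg·m²·s⁻³·A⁻¹.
  T = Wb/m² (flux density = flux per area),
      = kg·s⁻²·A⁻¹.
  So T⁻¹ = kg⁻¹·s²·A.
  lm = cd·sr = cd (luminous flux; sr is dimensionless).
  J = N·m (work = force × distance),
      = kg·m²·s⁻².
  So J⁻¹ = kg⁻¹·m⁻²·s².
  Combining: V·A·T⁻¹·lm·J⁻¹ = (kg·m²·s⁻³·A⁻¹) · A · (kg⁻¹·s²·A) · cd · (kg⁻¹·m⁻²·s²) = kg⁻¹·s·A·cd.
Left is kg⁻¹·s·A; right is kg⁻¹·s·A·cd — different.

No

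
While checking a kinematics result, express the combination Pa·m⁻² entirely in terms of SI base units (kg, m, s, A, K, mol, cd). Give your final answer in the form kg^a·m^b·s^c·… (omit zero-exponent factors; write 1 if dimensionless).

Pa = N/m² (pressure = force per area),
    = kg·m⁻¹·s⁻².
Combining: Pa·m⁻² = (kg·m⁻¹·s⁻²) · m⁻² = kg·m⁻³·s⁻².

kg·m⁻³·s⁻²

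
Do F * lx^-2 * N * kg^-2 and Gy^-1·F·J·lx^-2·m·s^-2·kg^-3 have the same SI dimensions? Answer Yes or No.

No

Left side:
  F = C/V (capacitance = charge per voltage),
      = A·s/(kg·m²·s⁻³·A⁻¹) (substituting C and V),
      = kg⁻¹·m⁻²·s⁴·A².
  lx = lm/m² (illuminance = luminous flux per area),
      = m⁻²·cd.
  So lx⁻² = m⁴·cd⁻².
  N = kg·m/s² = kg·m·s⁻² (force = mass × acceleration).
  Combining: F·lx⁻²·N·kg⁻² = (kg⁻¹·m⁻²·s⁴·A²) · (m⁴·cd⁻²) · (kg·m·s⁻²) · kg⁻² = kg⁻²·m³·s²·A²·cd⁻².
Right side:
  Gy = m²·s⁻².
  So Gy⁻¹ = m⁻²·s².
  F = kg⁻¹·m⁻²·s⁴·A².
  J = kg·m²·s⁻².
  lx = m⁻²·cd.
  So lx⁻² = m⁴·cd⁻².
  Combining: Gy⁻¹·F·J·lx⁻²·m·s⁻²·kg⁻³ = (m⁻²·s²) · (kg⁻¹·m⁻²·s⁴·A²) · (kg·m²·s⁻²) · (m⁴·cd⁻²) · m · s⁻² · kg⁻³ = kg⁻³·m³·s²·A²·cd⁻².
Left is kg⁻²·m³·s²·A²·cd⁻²; right is kg⁻³·m³·s²·A²·cd⁻² — different.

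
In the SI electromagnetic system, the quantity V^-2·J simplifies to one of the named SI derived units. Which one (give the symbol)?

V = W/A (potential = power per current),
    = kg·m²·s⁻³·A⁻¹.
So V⁻² = kg⁻²·m⁻⁴·s⁶·A².
J = N·m (work = force × distance),
    = kg·m²·s⁻².
Combining: V⁻²·J = (kg⁻²·m⁻⁴·s⁶·A²) · (kg·m²·s⁻²) = kg⁻¹·m⁻²·s⁴·A².
kg⁻¹·m⁻²·s⁴·A² is the base-SI form of the farad.

F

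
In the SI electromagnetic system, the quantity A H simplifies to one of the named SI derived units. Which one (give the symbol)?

H = kg·m²·s⁻²·A⁻².
Combining: A·H = A · (kg·m²·s⁻²·A⁻²) = kg·m²·s⁻²·A⁻¹.
kg·m²·s⁻²·A⁻¹ is the base-SI form of the weber.

Wb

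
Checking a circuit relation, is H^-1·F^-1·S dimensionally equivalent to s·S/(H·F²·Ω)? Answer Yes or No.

Yes

Left side:
  H = Wb/A (inductance = flux per current),
      = kg·m²·s⁻²·A⁻².
  So H⁻¹ = kg⁻¹·m⁻²·s²·A².
  F = C/V (capacitance = charge per voltage),
      = A·s/(kg·m²·s⁻³·A⁻¹) (substituting C and V),
      = kg⁻¹·m⁻²·s⁴·A².
  So F⁻¹ = kg·m²·s⁻⁴·A⁻².
  S = 1/Ω (conductance is reciprocal resistance),
      = kg⁻¹·m⁻²·s³·A².
  Combining: H⁻¹·F⁻¹·S = (kg⁻¹·m⁻²·s²·A²) · (kg·m²·s⁻⁴·A⁻²) · (kg⁻¹·m⁻²·s³·A²) = kg⁻¹·m⁻²·s·A².
Right side:
  H = Wb/A (inductance = flux per current),
      = kg·m²·s⁻²·A⁻².
  So H⁻¹ = kg⁻¹·m⁻²·s²·A².
  F = C/V (capacitance = charge per voltage),
      = A·s/(kg·m²·s⁻³·A⁻¹) (substituting C and V),
      = kg⁻¹·m⁻²·s⁴·A².
  So F⁻² = kg²·m⁴·s⁻⁸·A⁻⁴.
  S = 1/Ω (conductance is reciprocal resistance),
      = kg⁻¹·m⁻²·s³·A².
  Ω = V/A (resistance = voltage per current),
      = kg·m²·s⁻³·A⁻².
  So Ω⁻¹ = kg⁻¹·m⁻²·s³·A².
  Combining: H⁻¹·s·F⁻²·S·Ω⁻¹ = (kg⁻¹·m⁻²·s²·A²) · s · (kg²·m⁴·s⁻⁸·A⁻⁴) · (kg⁻¹·m⁻²·s³·A²) · (kg⁻¹·m⁻²·s³·A²) = kg⁻¹·m⁻²·s·A².
Both reduce to kg⁻¹·m⁻²·s·A².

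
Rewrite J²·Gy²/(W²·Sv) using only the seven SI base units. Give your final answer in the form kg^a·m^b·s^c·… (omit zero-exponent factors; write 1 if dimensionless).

m²

J = N·m (work = force × distance),
    = kg·m²·s⁻².
So J² = kg²·m⁴·s⁻⁴.
W = J/s (power = energy per time),
    = kg·m²·s⁻³.
So W⁻² = kg⁻²·m⁻⁴·s⁶.
Gy = J/kg (absorbed dose = energy per mass),
    = m²·s⁻².
So Gy² = m⁴·s⁻⁴.
Sv = J/kg (equivalent dose = energy per mass),
    = m²·s⁻².
So Sv⁻¹ = m⁻²·s².
Combining: J²·W⁻²·Gy²·Sv⁻¹ = (kg²·m⁴·s⁻⁴) · (kg⁻²·m⁻⁴·s⁶) · (m⁴·s⁻⁴) · (m⁻²·s²) = m².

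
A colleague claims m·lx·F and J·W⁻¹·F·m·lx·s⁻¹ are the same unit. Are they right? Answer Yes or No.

Yes

Left side:
  lx = lm/m² (illuminance = luminous flux per area),
      = m⁻²·cd.
  F = C/V (capacitance = charge per voltage),
      = A·s/(kg·m²·s⁻³·A⁻¹) (substituting C and V),
      = kg⁻¹·m⁻²·s⁴·A².
  Combining: m·lx·F = m · (m⁻²·cd) · (kg⁻¹·m⁻²·s⁴·A²) = kg⁻¹·m⁻³·s⁴·A²·cd.
Right side:
  J = N·m (work = force × distance),
      = kg·m²·s⁻².
  W = J/s (power = energy per time),
      = kg·m²·s⁻³.
  So W⁻¹ = kg⁻¹·m⁻²·s³.
  F = C/V (capacitance = charge per voltage),
      = A·s/(kg·m²·s⁻³·A⁻¹) (substituting C and V),
      = kg⁻¹·m⁻²·s⁴·A².
  lx = lm/m² (illuminance = luminous flux per area),
      = m⁻²·cd.
  Combining: J·W⁻¹·F·m·lx·s⁻¹ = (kg·m²·s⁻²) · (kg⁻¹·m⁻²·s³) · (kg⁻¹·m⁻²·s⁴·A²) · m · (m⁻²·cd) · s⁻¹ = kg⁻¹·m⁻³·s⁴·A²·cd.
Both reduce to kg⁻¹·m⁻³·s⁴·A²·cd.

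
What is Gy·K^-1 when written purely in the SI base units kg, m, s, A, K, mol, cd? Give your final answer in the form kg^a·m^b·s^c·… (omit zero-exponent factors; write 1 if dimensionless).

m²·s⁻²·K⁻¹

Gy = m²·s⁻².
Combining: Gy·K⁻¹ = (m²·s⁻²) · K⁻¹ = m²·s⁻²·K⁻¹.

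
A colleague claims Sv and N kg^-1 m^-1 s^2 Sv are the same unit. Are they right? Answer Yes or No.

Left side:
  Sv = m²·s⁻².
Right side:
  N = kg·m/s² = kg·m·s⁻² (force = mass × acceleration).
  Sv = J/kg (equivalent dose = energy per mass),
      = m²·s⁻².
  Combining: N·kg⁻¹·m⁻¹·s²·Sv = (kg·m·s⁻²) · kg⁻¹ · m⁻¹ · s² · (m²·s⁻²) = m²·s⁻².
Both reduce to m²·s⁻².

Yes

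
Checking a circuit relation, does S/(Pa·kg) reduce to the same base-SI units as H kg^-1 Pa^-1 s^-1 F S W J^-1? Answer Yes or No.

Yes

Left side:
  Pa = kg·m⁻¹·s⁻².
  So Pa⁻¹ = kg⁻¹·m·s².
  S = kg⁻¹·m⁻²·s³·A².
  Combining: Pa⁻¹·kg⁻¹·S = (kg⁻¹·m·s²) · kg⁻¹ · (kg⁻¹·m⁻²·s³·A²) = kg⁻³·m⁻¹·s⁵·A².
Right side:
  H = Wb/A (inductance = flux per current),
      = kg·m²·s⁻²·A⁻².
  Pa = N/m² (pressure = force per area),
      = kg·m⁻¹·s⁻².
  So Pa⁻¹ = kg⁻¹·m·s².
  F = C/V (capacitance = charge per voltage),
      = A·s/(kg·m²·s⁻³·A⁻¹) (substituting C and V),
      = kg⁻¹·m⁻²·s⁴·A².
  S = 1/Ω (conductance is reciprocal resistance),
      = kg⁻¹·m⁻²·s³·A².
  W = J/s (power = energy per time),
      = kg·m²·s⁻³.
  J = N·m (work = force × distance),
      = kg·m²·s⁻².
  So J⁻¹ = kg⁻¹·m⁻²·s².
  Combining: H·kg⁻¹·Pa⁻¹·s⁻¹·F·S·W·J⁻¹ = (kg·m²·s⁻²·A⁻²) · kg⁻¹ · (kg⁻¹·m·s²) · s⁻¹ · (kg⁻¹·m⁻²·s⁴·A²) · (kg⁻¹·m⁻²·s³·A²) · (kg·m²·s⁻³) · (kg⁻¹·m⁻²·s²) = kg⁻³·m⁻¹·s⁵·A².
Both reduce to kg⁻³·m⁻¹·s⁵·A².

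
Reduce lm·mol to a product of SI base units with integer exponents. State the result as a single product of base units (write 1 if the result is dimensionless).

mol·cd

lm = cd·sr = cd (luminous flux; sr is dimensionless).
Combining: lm·mol = cd · mol = mol·cd.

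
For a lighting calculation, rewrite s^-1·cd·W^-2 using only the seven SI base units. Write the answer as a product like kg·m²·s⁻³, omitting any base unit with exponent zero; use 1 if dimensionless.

W = J/s (power = energy per time),
    = kg·m²·s⁻³.
So W⁻² = kg⁻²·m⁻⁴·s⁶.
Combining: s⁻¹·cd·W⁻² = s⁻¹ · cd · (kg⁻²·m⁻⁴·s⁶) = kg⁻²·m⁻⁴·s⁵·cd.

kg⁻²·m⁻⁴·s⁵·cd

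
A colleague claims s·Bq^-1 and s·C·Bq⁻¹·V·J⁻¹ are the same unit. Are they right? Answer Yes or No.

Yes

Left side:
  Bq = 1/s = s⁻¹ (activity is decays per second).
  So Bq⁻¹ = s.
  Combining: s·Bq⁻¹ = s · s = s².
Right side:
  C = s·A.
  Bq = s⁻¹.
  So Bq⁻¹ = s.
  V = kg·m²·s⁻³·A⁻¹.
  J = kg·m²·s⁻².
  So J⁻¹ = kg⁻¹·m⁻²·s².
  Combining: s·C·Bq⁻¹·V·J⁻¹ = s · (s·A) · s · (kg·m²·s⁻³·A⁻¹) · (kg⁻¹·m⁻²·s²) = s².
Both reduce to s².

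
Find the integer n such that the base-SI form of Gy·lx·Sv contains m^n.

2

Gy = J/kg (absorbed dose = energy per mass),
    = m²·s⁻².
lx = lm/m² (illuminance = luminous flux per area),
    = m⁻²·cd.
Sv = J/kg (equivalent dose = energy per mass),
    = m²·s⁻².
Combining: Gy·lx·Sv = (m²·s⁻²) · (m⁻²·cd) · (m²·s⁻²) = m²·s⁻⁴·cd.
The exponent of m is 2.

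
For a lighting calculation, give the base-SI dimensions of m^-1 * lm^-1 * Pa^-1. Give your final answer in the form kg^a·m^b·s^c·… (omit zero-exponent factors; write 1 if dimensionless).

lm = cd.
So lm⁻¹ = cd⁻¹.
Pa = kg·m⁻¹·s⁻².
So Pa⁻¹ = kg⁻¹·m·s².
Combining: m⁻¹·lm⁻¹·Pa⁻¹ = m⁻¹ · cd⁻¹ · (kg⁻¹·m·s²) = kg⁻¹·s²·cd⁻¹.

kg⁻¹·s²·cd⁻¹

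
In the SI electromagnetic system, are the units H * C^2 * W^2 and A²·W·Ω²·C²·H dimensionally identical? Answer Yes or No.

No

Left side:
  H = Wb/A (inductance = flux per current),
      = kg·m²·s⁻²·A⁻².
  C = A·s = s·A (charge = current × time).
  So C² = s²·A².
  W = J/s (power = energy per time),
      = kg·m²·s⁻³.
  So W² = kg²·m⁴·s⁻⁶.
  Combining: H·C²·W² = (kg·m²·s⁻²·A⁻²) · (s²·A²) · (kg²·m⁴·s⁻⁶) = kg³·m⁶·s⁻⁶.
Right side:
  W = kg·m²·s⁻³.
  Ω = kg·m²·s⁻³·A⁻².
  So Ω² = kg²·m⁴·s⁻⁶·A⁻⁴.
  C = s·A.
  So C² = s²·A².
  H = kg·m²·s⁻²·A⁻².
  Combining: A²·W·Ω²·C²·H = A² · (kg·m²·s⁻³) · (kg²·m⁴·s⁻⁶·A⁻⁴) · (s²·A²) · (kg·m²·s⁻²·A⁻²) = kg⁴·m⁸·s⁻⁹·A⁻².
Left is kg³·m⁶·s⁻⁶; right is kg⁴·m⁸·s⁻⁹·A⁻² — different.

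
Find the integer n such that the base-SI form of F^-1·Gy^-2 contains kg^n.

1

F = C/V (capacitance = charge per voltage),
    = A·s/(kg·m²·s⁻³·A⁻¹) (substituting C and V),
    = kg⁻¹·m⁻²·s⁴·A².
So F⁻¹ = kg·m²·s⁻⁴·A⁻².
Gy = J/kg (absorbed dose = energy per mass),
    = m²·s⁻².
So Gy⁻² = m⁻⁴·s⁴.
Combining: F⁻¹·Gy⁻² = (kg·m²·s⁻⁴·A⁻²) · (m⁻⁴·s⁴) = kg·m⁻²·A⁻².
The exponent of kg is 1.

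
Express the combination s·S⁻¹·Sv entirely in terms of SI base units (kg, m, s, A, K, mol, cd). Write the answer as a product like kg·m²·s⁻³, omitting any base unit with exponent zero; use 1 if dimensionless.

S = 1/Ω (conductance is reciprocal resistance),
    = kg⁻¹·m⁻²·s³·A².
So S⁻¹ = kg·m²·s⁻³·A⁻².
Sv = J/kg (equivalent dose = energy per mass),
    = m²·s⁻².
Combining: s·S⁻¹·Sv = s · (kg·m²·s⁻³·A⁻²) · (m²·s⁻²) = kg·m⁴·s⁻⁴·A⁻².

kg·m⁴·s⁻⁴·A⁻²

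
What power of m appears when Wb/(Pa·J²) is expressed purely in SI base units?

-1

Wb = V·s (flux: a volt is a weber per second),
    = kg·m²·s⁻²·A⁻¹.
Pa = N/m² (pressure = force per area),
    = kg·m⁻¹·s⁻².
So Pa⁻¹ = kg⁻¹·m·s².
J = N·m (work = force × distance),
    = kg·m²·s⁻².
So J⁻² = kg⁻²·m⁻⁴·s⁴.
Combining: Wb·Pa⁻¹·J⁻² = (kg·m²·s⁻²·A⁻¹) · (kg⁻¹·m·s²) · (kg⁻²·m⁻⁴·s⁴) = kg⁻²·m⁻¹·s⁴·A⁻¹.
The exponent of m is -1.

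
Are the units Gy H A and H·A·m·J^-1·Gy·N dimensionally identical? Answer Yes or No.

Left side:
  Gy = J/kg (absorbed dose = energy per mass),
      = m²·s⁻².
  H = Wb/A (inductance = flux per current),
      = kg·m²·s⁻²·A⁻².
  Combining: Gy·H·A = (m²·s⁻²) · (kg·m²·s⁻²·A⁻²) · A = kg·m⁴·s⁻⁴·A⁻¹.
Right side:
  H = Wb/A (inductance = flux per current),
      = kg·m²·s⁻²·A⁻².
  J = N·m (work = force × distance),
      = kg·m²·s⁻².
  So J⁻¹ = kg⁻¹·m⁻²·s².
  Gy = J/kg (absorbed dose = energy per mass),
      = m²·s⁻².
  N = kg·m/s² = kg·m·s⁻² (force = mass × acceleration).
  Combining: H·A·m·J⁻¹·Gy·N = (kg·m²·s⁻²·A⁻²) · A · m · (kg⁻¹·m⁻²·s²) · (m²·s⁻²) · (kg·m·s⁻²) = kg·m⁴·s⁻⁴·A⁻¹.
Both reduce to kg·m⁴·s⁻⁴·A⁻¹.

Yes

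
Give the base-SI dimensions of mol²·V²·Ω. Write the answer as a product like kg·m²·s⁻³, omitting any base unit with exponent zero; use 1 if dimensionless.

V = kg·m²·s⁻³·A⁻¹.
So V² = kg²·m⁴·s⁻⁶·A⁻².
Ω = kg·m²·s⁻³·A⁻².
Combining: mol²·V²·Ω = mol² · (kg²·m⁴·s⁻⁶·A⁻²) · (kg·m²·s⁻³·A⁻²) = kg³·m⁶·s⁻⁹·A⁻⁴·mol².

kg³·m⁶·s⁻⁹·A⁻⁴·mol²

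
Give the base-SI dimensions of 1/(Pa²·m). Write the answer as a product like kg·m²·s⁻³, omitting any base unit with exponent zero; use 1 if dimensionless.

Pa = N/m² (pressure = force per area),
    = kg·m⁻¹·s⁻².
So Pa⁻² = kg⁻²·m²·s⁴.
Combining: Pa⁻²·m⁻¹ = (kg⁻²·m²·s⁴) · m⁻¹ = kg⁻²·m·s⁴.

kg⁻²·m·s⁴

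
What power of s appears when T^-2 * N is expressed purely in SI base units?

2

T = Wb/m² (flux density = flux per area),
    = kg·s⁻²·A⁻¹.
So T⁻² = kg⁻²·s⁴·A².
N = kg·m/s² = kg·m·s⁻² (force = mass × acceleration).
Combining: T⁻²·N = (kg⁻²·s⁴·A²) · (kg·m·s⁻²) = kg⁻¹·m·s²·A².
The exponent of s is 2.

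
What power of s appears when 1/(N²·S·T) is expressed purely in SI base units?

N = kg·m·s⁻².
So N⁻² = kg⁻²·m⁻²·s⁴.
S = kg⁻¹·m⁻²·s³·A².
So S⁻¹ = kg·m²·s⁻³·A⁻².
T = kg·s⁻²·A⁻¹.
So T⁻¹ = kg⁻¹·s²·A.
Combining: N⁻²·S⁻¹·T⁻¹ = (kg⁻²·m⁻²·s⁴) · (kg·m²·s⁻³·A⁻²) · (kg⁻¹·s²·A) = kg⁻²·s³·A⁻¹.
The exponent of s is 3.

3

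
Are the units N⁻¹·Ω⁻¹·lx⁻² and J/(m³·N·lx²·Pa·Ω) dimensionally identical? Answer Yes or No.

Yes

Left side:
  N = kg·m/s² = kg·m·s⁻² (force = mass × acceleration).
  So N⁻¹ = kg⁻¹·m⁻¹·s².
  Ω = V/A (resistance = voltage per current),
      = kg·m²·s⁻³·A⁻².
  So Ω⁻¹ = kg⁻¹·m⁻²·s³·A².
  lx = lm/m² (illuminance = luminous flux per area),
      = m⁻²·cd.
  So lx⁻² = m⁴·cd⁻².
  Combining: N⁻¹·Ω⁻¹·lx⁻² = (kg⁻¹·m⁻¹·s²) · (kg⁻¹·m⁻²·s³·A²) · (m⁴·cd⁻²) = kg⁻²·m·s⁵·A²·cd⁻².
Right side:
  N = kg·m·s⁻².
  So N⁻¹ = kg⁻¹·m⁻¹·s².
  lx = m⁻²·cd.
  So lx⁻² = m⁴·cd⁻².
  Pa = kg·m⁻¹·s⁻².
  So Pa⁻¹ = kg⁻¹·m·s².
  J = kg·m²·s⁻².
  Ω = kg·m²·s⁻³·A⁻².
  So Ω⁻¹ = kg⁻¹·m⁻²·s³·A².
  Combining: m⁻³·N⁻¹·lx⁻²·Pa⁻¹·J·Ω⁻¹ = m⁻³ · (kg⁻¹·m⁻¹·s²) · (m⁴·cd⁻²) · (kg⁻¹·m·s²) · (kg·m²·s⁻²) · (kg⁻¹·m⁻²·s³·A²) = kg⁻²·m·s⁵·A²·cd⁻².
Both reduce to kg⁻²·m·s⁵·A²·cd⁻².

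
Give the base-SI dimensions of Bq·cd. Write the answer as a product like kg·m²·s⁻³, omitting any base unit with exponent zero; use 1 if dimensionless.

s⁻¹·cd

Bq = 1/s = s⁻¹ (activity is decays per second).
Combining: Bq·cd = s⁻¹ · cd = s⁻¹·cd.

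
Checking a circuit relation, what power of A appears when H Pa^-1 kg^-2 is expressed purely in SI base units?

-2

H = Wb/A (inductance = flux per current),
    = kg·m²·s⁻²·A⁻².
Pa = N/m² (pressure = force per area),
    = kg·m⁻¹·s⁻².
So Pa⁻¹ = kg⁻¹·m·s².
Combining: H·Pa⁻¹·kg⁻² = (kg·m²·s⁻²·A⁻²) · (kg⁻¹·m·s²) · kg⁻² = kg⁻²·m³·A⁻².
The exponent of A is -2.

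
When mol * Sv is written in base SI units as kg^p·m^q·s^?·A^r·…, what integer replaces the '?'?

Sv = m²·s⁻².
Combining: mol·Sv = mol · (m²·s⁻²) = m²·s⁻²·mol.
The exponent of s is -2.

-2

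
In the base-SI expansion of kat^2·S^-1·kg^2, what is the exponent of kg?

3

kat = mol/s = s⁻¹·mol (catalytic activity).
So kat² = s⁻²·mol².
S = 1/Ω (conductance is reciprocal resistance),
    = kg⁻¹·m⁻²·s³·A².
So S⁻¹ = kg·m²·s⁻³·A⁻².
Combining: kat²·S⁻¹·kg² = (s⁻²·mol²) · (kg·m²·s⁻³·A⁻²) · kg² = kg³·m²·s⁻⁵·A⁻²·mol².
The exponent of kg is 3.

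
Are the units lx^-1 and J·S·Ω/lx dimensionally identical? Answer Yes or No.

Left side:
  lx = lm/m² (illuminance = luminous flux per area),
      = m⁻²·cd.
  So lx⁻¹ = m²·cd⁻¹.
Right side:
  J = N·m (work = force × distance),
      = kg·m²·s⁻².
  lx = lm/m² (illuminance = luminous flux per area),
      = m⁻²·cd.
  So lx⁻¹ = m²·cd⁻¹.
  S = 1/Ω (conductance is reciprocal resistance),
      = kg⁻¹·m⁻²·s³·A².
  Ω = V/A (resistance = voltage per current),
      = kg·m²·s⁻³·A⁻².
  Combining: J·lx⁻¹·S·Ω = (kg·m²·s⁻²) · (m²·cd⁻¹) · (kg⁻¹·m⁻²·s³·A²) · (kg·m²·s⁻³·A⁻²) = kg·m⁴·s⁻²·cd⁻¹.
Left is m²·cd⁻¹; right is kg·m⁴·s⁻²·cd⁻¹ — different.

No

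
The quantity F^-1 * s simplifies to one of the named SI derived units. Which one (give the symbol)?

F = C/V (capacitance = charge per voltage),
    = A·s/(kg·m²·s⁻³·A⁻¹) (substituting C and V),
    = kg⁻¹·m⁻²·s⁴·A².
So F⁻¹ = kg·m²·s⁻⁴·A⁻².
Combining: F⁻¹·s = (kg·m²·s⁻⁴·A⁻²) · s = kg·m²·s⁻³·A⁻².
kg·m²·s⁻³·A⁻² is the base-SI form of the ohm.

Ω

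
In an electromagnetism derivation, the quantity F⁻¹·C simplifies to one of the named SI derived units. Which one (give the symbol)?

V

F = C/V (capacitance = charge per voltage),
    = A·s/(kg·m²·s⁻³·A⁻¹) (substituting C and V),
    = kg⁻¹·m⁻²·s⁴·A².
So F⁻¹ = kg·m²·s⁻⁴·A⁻².
C = A·s = s·A (charge = current × time).
Combining: F⁻¹·C = (kg·m²·s⁻⁴·A⁻²) · (s·A) = kg·m²·s⁻³·A⁻¹.
kg·m²·s⁻³·A⁻¹ is the base-SI form of the volt.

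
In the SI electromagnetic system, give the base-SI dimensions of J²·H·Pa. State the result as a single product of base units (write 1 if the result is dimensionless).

J = N·m (work = force × distance),
    = kg·m²·s⁻².
So J² = kg²·m⁴·s⁻⁴.
H = Wb/A (inductance = flux per current),
    = kg·m²·s⁻²·A⁻².
Pa = N/m² (pressure = force per area),
    = kg·m⁻¹·s⁻².
Combining: J²·H·Pa = (kg²·m⁴·s⁻⁴) · (kg·m²·s⁻²·A⁻²) · (kg·m⁻¹·s⁻²) = kg⁴·m⁵·s⁻⁸·A⁻².

kg⁴·m⁵·s⁻⁸·A⁻²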